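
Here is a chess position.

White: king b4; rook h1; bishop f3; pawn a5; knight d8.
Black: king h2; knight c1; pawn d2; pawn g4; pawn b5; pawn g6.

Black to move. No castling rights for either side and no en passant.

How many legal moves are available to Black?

1

Black to move; king on h2.
In check: yes, from the white rook on h1.
Legal moves: Kg3.
Count: 1.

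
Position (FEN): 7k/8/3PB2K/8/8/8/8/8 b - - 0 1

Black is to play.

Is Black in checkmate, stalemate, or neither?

Black to move; black king on h8.
In check: no.
King squares — g7: attacked by Kh6; h7: attacked by Kh6; g8: attacked by Be6.
Legal moves for Black: none.
Not in check and no legal moves → stalemate.

stalemate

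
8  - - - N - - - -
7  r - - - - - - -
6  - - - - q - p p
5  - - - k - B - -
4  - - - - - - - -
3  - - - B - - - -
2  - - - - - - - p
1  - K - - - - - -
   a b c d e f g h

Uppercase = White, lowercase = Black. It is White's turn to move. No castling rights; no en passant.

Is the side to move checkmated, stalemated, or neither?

White to move; white king on b1.
In check: no.
Legal moves for White include: Nf7, Nb7, Nxe6, Nc6, Bxg6, Bxe6+, Bg4, Bfe4+, Bh3, Ba6, Bb5, Bde4+, Bc4+, Be2, Bc2, Bf1, Kc2, Kb2, ... (list truncated; more exist).
White has legal moves and is not in check → neither.

neither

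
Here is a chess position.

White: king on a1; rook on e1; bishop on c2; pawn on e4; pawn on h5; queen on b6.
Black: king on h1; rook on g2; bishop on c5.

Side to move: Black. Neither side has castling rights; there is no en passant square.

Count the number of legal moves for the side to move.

Black to move; king on h1.
In check: yes, from the white rook on e1.
Legal moves: Kh2, Bg1, Rg1.
Count: 3.

3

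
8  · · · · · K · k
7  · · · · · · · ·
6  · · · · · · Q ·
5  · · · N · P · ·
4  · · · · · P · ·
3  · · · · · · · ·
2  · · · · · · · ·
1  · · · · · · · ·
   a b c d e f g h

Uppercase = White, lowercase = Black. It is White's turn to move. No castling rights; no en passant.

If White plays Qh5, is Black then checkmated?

After Qh5: black king on h8; in check: yes, from the white queen on h5.
King squares — g7: attacked by Kf8; h7: attacked by Qh5; g8: attacked by Kf8.
Black has no legal moves → checkmate.

yes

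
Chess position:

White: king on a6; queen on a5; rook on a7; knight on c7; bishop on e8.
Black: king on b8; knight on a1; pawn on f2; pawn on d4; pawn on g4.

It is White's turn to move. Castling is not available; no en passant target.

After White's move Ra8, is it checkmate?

yes

After Ra8: black king on b8; in check: yes, from the white rook on a8.
King squares — a7: attacked by Ka6; b7: attacked by Ka6; c7: attacked by Qa5; a8: attacked by Nc7; c8: attacked by Ra8.
Black has no legal moves → checkmate.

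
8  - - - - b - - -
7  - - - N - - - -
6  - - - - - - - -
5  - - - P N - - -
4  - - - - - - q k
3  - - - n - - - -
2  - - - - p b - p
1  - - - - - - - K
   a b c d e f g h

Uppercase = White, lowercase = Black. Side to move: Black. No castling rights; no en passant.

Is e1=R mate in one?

After e1=R: white king on h1; in check: yes, from the black rook on e1.
White has 1 legal reply: Kxh2.
In check but a legal move exists → not checkmate.

no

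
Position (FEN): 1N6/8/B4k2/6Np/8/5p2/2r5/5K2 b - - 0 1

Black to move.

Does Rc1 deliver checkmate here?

no

After Rc1: white king on f1; in check: yes, from the black rook on c1.
White has 1 legal reply: Kf2.
In check but a legal move exists → not checkmate.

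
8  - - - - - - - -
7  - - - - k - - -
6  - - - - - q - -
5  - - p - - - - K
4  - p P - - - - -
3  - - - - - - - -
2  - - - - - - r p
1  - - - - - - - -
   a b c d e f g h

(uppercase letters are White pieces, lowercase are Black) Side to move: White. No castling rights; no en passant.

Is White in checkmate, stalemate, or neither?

stalemate

White to move; white king on h5.
In check: no.
King squares — g4: attacked by Rg2; h4: attacked by Qf6; g5: attacked by Rg2; g6: attacked by Rg2; h6: attacked by Qf6.
Legal moves for White: none.
Not in check and no legal moves → stalemate.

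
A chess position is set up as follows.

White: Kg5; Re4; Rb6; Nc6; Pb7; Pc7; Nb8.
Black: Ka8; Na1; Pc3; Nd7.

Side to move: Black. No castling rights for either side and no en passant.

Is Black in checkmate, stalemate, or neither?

Black to move; black king on a8.
In check: yes, from the white pawn on b7.
King squares — a7: attacked by Nc6; b7: attacked by Rb6; b8: attacked by Nc6.
Legal moves for Black: none.
In check with no legal moves → checkmate.

checkmate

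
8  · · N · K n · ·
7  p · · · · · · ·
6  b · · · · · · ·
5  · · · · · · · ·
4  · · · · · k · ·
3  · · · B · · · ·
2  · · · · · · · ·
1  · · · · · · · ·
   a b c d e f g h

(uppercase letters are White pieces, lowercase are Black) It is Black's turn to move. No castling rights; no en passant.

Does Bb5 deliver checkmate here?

no

After Bb5: white king on e8; in check: yes, from the black bishop on b5.
White has 5 legal replies: Kxf8, Kd8, Kf7, Ke7, Bxb5.
In check but a legal move exists → not checkmate.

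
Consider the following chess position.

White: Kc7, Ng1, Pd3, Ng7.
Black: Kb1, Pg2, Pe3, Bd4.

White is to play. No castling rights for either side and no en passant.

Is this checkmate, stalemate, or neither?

White to move; white king on c7.
In check: no.
Legal moves for White: Ne8, Ne6, Nh5, Nf5, Kd8, Kc8, Kb8, Kd7, Kb7, Kd6, Kc6, Nh3, Nf3, Ne2.
White has 14 legal moves and is not in check → neither.

neither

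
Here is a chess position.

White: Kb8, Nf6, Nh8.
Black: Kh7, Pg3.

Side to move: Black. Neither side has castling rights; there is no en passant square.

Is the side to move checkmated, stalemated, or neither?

neither

Black to move; black king on h7.
In check: yes, from the white knight on f6.
King squares — g6: attacked by Nh8; h6: available; g7: available; g8: attacked by Nf6; h8: available.
Legal moves for Black: Kxh8, Kg7, Kh6.
Black is in check but has 3 legal moves → neither.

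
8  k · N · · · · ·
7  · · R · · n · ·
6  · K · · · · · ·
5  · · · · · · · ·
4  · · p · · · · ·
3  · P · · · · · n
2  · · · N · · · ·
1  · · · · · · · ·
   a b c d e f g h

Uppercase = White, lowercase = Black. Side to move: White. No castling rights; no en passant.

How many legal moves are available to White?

White to move; king on b6.
In check: no.
Legal moves: Ne7, Na7, Nd6, Rxf7, Re7, Rd7, Rb7, Ra7+, Rc6, Rc5, Rxc4, Kc6, Ka6, Kc5, Kb5, Ka5, Ne4, Nxc4, Nf3, Nf1, Nb1, bxc4, b4.
Count: 23.

23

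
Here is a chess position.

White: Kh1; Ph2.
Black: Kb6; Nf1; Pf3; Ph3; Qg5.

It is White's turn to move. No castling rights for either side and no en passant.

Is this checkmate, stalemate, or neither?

White to move; white king on h1.
In check: no.
King squares — g1: attacked by Qg5; g2: attacked by Pf3; h2: own pawn.
Legal moves for White: none.
Not in check and no legal moves → stalemate.

stalemate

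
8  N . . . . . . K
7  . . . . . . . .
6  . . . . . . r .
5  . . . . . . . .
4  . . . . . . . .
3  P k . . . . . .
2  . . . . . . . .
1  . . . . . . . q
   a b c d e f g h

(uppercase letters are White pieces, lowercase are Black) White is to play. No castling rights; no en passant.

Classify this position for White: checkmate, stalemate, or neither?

White to move; white king on h8.
In check: yes, from the black queen on h1.
King squares — g7: attacked by Rg6; h7: attacked by Qh1; g8: attacked by Rg6.
Legal moves for White: none.
In check with no legal moves → checkmate.

checkmate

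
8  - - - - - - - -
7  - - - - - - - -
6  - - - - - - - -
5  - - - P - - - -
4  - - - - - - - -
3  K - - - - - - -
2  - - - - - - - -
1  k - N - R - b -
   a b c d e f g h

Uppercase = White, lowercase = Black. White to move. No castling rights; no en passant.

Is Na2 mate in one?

yes

After Na2: black king on a1; in check: yes, from the white rook on e1.
King squares — b1: attacked by Re1; a2: attacked by Ka3; b2: attacked by Ka3.
Black has no legal moves → checkmate.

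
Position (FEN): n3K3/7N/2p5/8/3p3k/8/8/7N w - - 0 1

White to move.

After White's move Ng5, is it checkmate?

After Ng5: black king on h4; in check: no.
Black is not in check, so this cannot be checkmate.

no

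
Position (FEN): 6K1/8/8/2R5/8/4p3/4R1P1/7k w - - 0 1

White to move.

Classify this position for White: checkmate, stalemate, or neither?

neither

White to move; white king on g8.
In check: no.
Legal moves for White include: Kh8, Kf8, Kh7, Kg7, Kf7, Rc8, Rc7, Rc6, Rh5+, Rg5, Rf5, Re5, Rd5, Rb5, Ra5, Rc4, Rc3, Rcc2, ... (list truncated; more exist).
White has legal moves and is not in check → neither.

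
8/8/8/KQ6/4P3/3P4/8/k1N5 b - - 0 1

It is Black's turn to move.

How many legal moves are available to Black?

0

Black to move; king on a1.
In check: no.
Legal moves: none.
Count: 0.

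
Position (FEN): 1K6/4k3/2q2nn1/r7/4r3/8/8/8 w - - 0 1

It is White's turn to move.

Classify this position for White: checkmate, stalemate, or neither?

stalemate

White to move; white king on b8.
In check: no.
King squares — a7: attacked by Ra5; b7: attacked by Qc6; c7: attacked by Qc6; a8: attacked by Ra5; c8: attacked by Qc6.
Legal moves for White: none.
Not in check and no legal moves → stalemate.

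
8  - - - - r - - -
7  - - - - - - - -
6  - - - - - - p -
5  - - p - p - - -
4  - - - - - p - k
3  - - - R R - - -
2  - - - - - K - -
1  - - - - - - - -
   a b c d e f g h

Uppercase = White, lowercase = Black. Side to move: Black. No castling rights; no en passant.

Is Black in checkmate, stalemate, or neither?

Black to move; black king on h4.
In check: no.
Legal moves for Black: Rh8, Rg8, Rf8, Rd8, Rc8, Rb8, Ra8, Re7, Re6, Kh5, Kg5, Kg4, fxe3+, g5, e4, c4, f3.
Black has 17 legal moves and is not in check → neither.

neither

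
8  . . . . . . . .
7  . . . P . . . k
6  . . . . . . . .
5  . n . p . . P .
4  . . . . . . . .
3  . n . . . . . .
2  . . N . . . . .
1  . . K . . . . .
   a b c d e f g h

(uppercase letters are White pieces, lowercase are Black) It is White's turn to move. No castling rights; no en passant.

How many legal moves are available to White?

3

White to move; king on c1.
In check: yes, from the black knight on b3.
Legal moves: Kb2, Kd1, Kb1.
Count: 3.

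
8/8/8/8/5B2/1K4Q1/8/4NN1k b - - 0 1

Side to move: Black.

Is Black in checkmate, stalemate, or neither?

Black to move; black king on h1.
In check: no.
King squares — g1: attacked by Qg3; g2: attacked by Ne1; h2: attacked by Nf1.
Legal moves for Black: none.
Not in check and no legal moves → stalemate.

stalemate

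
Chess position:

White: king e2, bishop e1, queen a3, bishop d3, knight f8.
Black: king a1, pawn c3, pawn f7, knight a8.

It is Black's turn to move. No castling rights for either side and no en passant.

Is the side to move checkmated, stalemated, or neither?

checkmate

Black to move; black king on a1.
In check: yes, from the white queen on a3.
King squares — b1: attacked by Bd3; a2: attacked by Qa3; b2: attacked by Qa3.
Legal moves for Black: none.
In check with no legal moves → checkmate.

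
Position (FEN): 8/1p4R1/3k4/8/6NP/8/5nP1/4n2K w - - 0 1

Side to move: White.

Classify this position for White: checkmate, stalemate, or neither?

White to move; white king on h1.
In check: yes, from the black knight on f2.
King squares — g1: available; g2: own pawn; h2: available.
Legal moves for White: Kh2, Kg1, Nxf2.
White is in check but has 3 legal moves → neither.

neither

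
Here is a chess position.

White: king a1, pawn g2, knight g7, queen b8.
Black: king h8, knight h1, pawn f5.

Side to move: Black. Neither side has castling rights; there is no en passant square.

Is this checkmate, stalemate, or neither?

neither

Black to move; black king on h8.
In check: yes, from the white queen on b8.
King squares — g7: available; h7: available; g8: attacked by Qb8.
Legal moves for Black: Kh7, Kxg7.
Black is in check but has 2 legal moves → neither.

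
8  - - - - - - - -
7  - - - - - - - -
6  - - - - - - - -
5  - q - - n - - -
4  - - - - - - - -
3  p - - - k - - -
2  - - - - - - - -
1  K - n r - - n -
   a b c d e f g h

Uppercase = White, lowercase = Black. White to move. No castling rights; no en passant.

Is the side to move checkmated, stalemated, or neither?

stalemate

White to move; white king on a1.
In check: no.
King squares — b1: attacked by Qb5; a2: attacked by Nc1; b2: attacked by Pa3.
Legal moves for White: none.
Not in check and no legal moves → stalemate.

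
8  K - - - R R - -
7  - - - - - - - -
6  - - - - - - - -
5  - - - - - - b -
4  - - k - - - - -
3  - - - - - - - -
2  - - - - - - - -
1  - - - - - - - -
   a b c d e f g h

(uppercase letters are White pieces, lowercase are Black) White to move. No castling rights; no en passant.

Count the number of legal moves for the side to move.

White to move; king on a8.
In check: no.
Legal moves: Rh8, Rg8, Rf7, Rf6, Rf5, Rf4+, Rf3, Rf2, Rf1, Rd8, Rc8+, Rb8, Re7, Re6, Re5, Re4+, Re3, Re2, Re1, Kb8, Kb7, Ka7.
Count: 22.

22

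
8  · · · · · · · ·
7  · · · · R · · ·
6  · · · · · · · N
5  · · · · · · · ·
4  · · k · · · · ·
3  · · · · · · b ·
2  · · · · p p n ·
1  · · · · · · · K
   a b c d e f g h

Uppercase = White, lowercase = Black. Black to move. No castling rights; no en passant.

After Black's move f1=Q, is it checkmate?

yes

After f1=Q: white king on h1; in check: yes, from the black queen on f1.
King squares — g1: attacked by Qf1; g2: attacked by Qf1; h2: attacked by Bg3.
White has no legal moves → checkmate.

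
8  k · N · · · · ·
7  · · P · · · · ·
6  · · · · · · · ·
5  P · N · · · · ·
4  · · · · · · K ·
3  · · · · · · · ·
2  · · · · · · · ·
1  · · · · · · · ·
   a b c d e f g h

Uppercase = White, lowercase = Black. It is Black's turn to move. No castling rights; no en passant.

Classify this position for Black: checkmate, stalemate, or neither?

Black to move; black king on a8.
In check: no.
King squares — a7: attacked by Nc8; b7: attacked by Nc5; b8: attacked by Pc7.
Legal moves for Black: none.
Not in check and no legal moves → stalemate.

stalemate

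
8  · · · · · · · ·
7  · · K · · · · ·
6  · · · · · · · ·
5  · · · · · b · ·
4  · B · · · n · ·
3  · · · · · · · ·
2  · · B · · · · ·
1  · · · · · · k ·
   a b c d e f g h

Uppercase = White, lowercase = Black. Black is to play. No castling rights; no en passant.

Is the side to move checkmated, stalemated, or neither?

Black to move; black king on g1.
In check: no.
Legal moves for Black include: Bc8, Bh7, Bd7, Bg6, Be6, Bg4, Be4, Bh3, Bd3, Bxc2, Ng6, Ne6+, Nh5, Nd5+, Nh3, Nd3, Ng2, Ne2, ... (list truncated; more exist).
Black has legal moves and is not in check → neither.

neither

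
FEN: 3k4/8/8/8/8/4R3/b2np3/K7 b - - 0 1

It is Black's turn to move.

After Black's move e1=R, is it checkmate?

After e1=R: white king on a1; in check: yes, from the black rook on e1.
White has 3 legal replies: Kb2, Kxa2, Rxe1.
In check but a legal move exists → not checkmate.

no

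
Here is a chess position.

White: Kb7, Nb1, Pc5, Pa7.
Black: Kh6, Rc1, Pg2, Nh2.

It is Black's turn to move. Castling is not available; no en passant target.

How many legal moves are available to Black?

22

Black to move; king on h6.
In check: no.
Legal moves: Kh7, Kg7, Kg6, Kh5, Kg5, Ng4, Nf3, Nf1, Rxc5, Rc4, Rc3, Rc2, Rh1, Rg1, Rf1, Re1, Rd1, Rxb1+, g1=Q, g1=R, g1=B, g1=N.
Count: 22.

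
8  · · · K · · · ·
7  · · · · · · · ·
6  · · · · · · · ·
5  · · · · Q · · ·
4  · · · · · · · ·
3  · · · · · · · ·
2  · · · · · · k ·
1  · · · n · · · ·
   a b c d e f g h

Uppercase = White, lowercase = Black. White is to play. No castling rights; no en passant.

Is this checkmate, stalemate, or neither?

White to move; white king on d8.
In check: no.
Legal moves for White include: Ke8, Kc8, Ke7, Kd7, Kc7, Qh8, Qe8, Qb8, Qg7+, Qe7, Qc7, Qf6, Qe6, Qd6, Qh5, Qg5+, Qf5, Qd5+, ... (list truncated; more exist).
White has legal moves and is not in check → neither.

neither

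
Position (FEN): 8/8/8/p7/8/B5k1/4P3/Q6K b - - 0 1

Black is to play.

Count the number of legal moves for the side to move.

Black to move; king on g3.
In check: no.
Legal moves: Kh4, Kg4, Kf4, Kh3, Kf2, a4.
Count: 6.

6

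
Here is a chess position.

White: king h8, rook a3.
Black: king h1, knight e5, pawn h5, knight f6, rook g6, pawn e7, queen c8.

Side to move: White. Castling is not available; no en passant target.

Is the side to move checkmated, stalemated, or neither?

checkmate

White to move; white king on h8.
In check: yes, from the black queen on c8.
King squares — g7: attacked by Rg6; h7: attacked by Nf6; g8: attacked by Nf6.
Legal moves for White: none.
In check with no legal moves → checkmate.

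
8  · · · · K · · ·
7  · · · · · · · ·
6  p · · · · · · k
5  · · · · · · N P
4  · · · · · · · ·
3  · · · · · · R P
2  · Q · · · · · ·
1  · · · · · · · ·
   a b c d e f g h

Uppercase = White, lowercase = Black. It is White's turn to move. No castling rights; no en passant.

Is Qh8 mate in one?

yes

After Qh8: black king on h6; in check: yes, from the white queen on h8.
King squares — g5: attacked by Rg3; h5: attacked by Qh8; g6: attacked by Ph5; g7: attacked by Qh8; h7: attacked by Ng5.
Black has no legal moves → checkmate.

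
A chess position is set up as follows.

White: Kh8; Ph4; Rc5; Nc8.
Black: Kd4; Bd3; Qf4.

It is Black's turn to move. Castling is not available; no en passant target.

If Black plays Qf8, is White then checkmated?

yes

After Qf8: white king on h8; in check: yes, from the black queen on f8.
King squares — g7: attacked by Qf8; h7: attacked by Bd3; g8: attacked by Qf8.
White has no legal moves → checkmate.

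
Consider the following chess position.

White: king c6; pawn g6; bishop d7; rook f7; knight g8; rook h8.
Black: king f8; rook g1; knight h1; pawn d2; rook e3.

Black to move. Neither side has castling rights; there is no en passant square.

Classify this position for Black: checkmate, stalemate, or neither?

Black to move; black king on f8.
In check: yes, from the white rook on f7.
King squares — e7: attacked by Rf7; f7: attacked by Pg6; g7: attacked by Rf7; e8: attacked by Bd7; g8: attacked by Rh8.
Legal moves for Black: none.
In check with no legal moves → checkmate.

checkmate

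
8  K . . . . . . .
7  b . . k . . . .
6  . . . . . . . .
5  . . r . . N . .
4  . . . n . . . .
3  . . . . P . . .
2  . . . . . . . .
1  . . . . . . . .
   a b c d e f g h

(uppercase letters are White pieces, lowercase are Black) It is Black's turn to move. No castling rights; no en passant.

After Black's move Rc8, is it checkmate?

After Rc8: white king on a8; in check: yes, from the black rook on c8.
White has 2 legal replies: Kb7, Kxa7.
In check but a legal move exists → not checkmate.

no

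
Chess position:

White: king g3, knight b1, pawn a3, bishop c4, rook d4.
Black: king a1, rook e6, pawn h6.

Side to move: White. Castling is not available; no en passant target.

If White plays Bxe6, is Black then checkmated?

no

After Bxe6: black king on a1; in check: no.
Black is not in check, so this cannot be checkmate.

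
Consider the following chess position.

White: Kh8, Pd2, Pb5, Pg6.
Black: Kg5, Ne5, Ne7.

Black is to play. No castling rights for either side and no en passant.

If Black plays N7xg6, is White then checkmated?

After N7xg6: white king on h8; in check: yes, from the black knight on g6.
White has 3 legal replies: Kg8, Kh7, Kg7.
In check but a legal move exists → not checkmate.

no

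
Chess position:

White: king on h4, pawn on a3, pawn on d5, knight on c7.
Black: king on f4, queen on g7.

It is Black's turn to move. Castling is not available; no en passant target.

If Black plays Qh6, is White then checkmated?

yes

After Qh6: white king on h4; in check: yes, from the black queen on h6.
King squares — g3: attacked by Kf4; h3: attacked by Qh6; g4: attacked by Kf4; g5: attacked by Kf4; h5: attacked by Qh6.
White has no legal moves → checkmate.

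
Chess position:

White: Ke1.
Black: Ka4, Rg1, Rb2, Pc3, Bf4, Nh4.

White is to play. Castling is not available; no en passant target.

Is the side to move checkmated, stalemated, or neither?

checkmate

White to move; white king on e1.
In check: yes, from the black rook on g1.
King squares — d1: attacked by Rg1; f1: attacked by Rg1; d2: attacked by Rb2; e2: attacked by Rb2; f2: attacked by Rb2.
Legal moves for White: none.
In check with no legal moves → checkmate.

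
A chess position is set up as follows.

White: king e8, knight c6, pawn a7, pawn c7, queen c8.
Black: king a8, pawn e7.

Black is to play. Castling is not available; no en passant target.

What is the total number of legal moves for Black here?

Black to move; king on a8.
In check: yes, from the white queen on c8.
Legal moves: none.
Count: 0.

0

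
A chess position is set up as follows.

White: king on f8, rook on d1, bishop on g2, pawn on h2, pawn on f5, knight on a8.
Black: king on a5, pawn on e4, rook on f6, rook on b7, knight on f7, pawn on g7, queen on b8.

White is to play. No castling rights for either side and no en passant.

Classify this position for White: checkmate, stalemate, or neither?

neither

White to move; white king on f8.
In check: yes, from the black queen on b8.
King squares — e7: attacked by Rb7; f7: attacked by Rf6; g7: available; e8: attacked by Qb8; g8: attacked by Qb8.
Legal moves for White: Kxg7, Rd8.
White is in check but has 2 legal moves → neither.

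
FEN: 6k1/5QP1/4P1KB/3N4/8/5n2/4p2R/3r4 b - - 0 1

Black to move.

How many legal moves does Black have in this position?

0

Black to move; king on g8.
In check: yes, from the white queen on f7.
Legal moves: none.
Count: 0.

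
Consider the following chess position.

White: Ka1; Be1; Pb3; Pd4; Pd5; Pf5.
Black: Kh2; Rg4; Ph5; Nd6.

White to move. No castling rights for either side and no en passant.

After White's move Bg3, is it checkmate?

After Bg3: black king on h2; in check: yes, from the white bishop on g3.
Black has 6 legal replies: Kh3, Kxg3, Kg2, Kh1, Kg1, Rxg3.
In check but a legal move exists → not checkmate.

no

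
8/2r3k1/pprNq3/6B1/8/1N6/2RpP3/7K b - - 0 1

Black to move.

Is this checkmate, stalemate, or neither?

neither

Black to move; black king on g7.
In check: no.
Legal moves for Black include: Kh8, Kg8, Kf8, Kh7, Kg6, Rc8, Rf7, Re7, Rd7, Rb7, Ra7, Qg8, Qe8, Qc8, Qf7, Qe7, Qd7, Qh6+, ... (list truncated; more exist).
Black has legal moves and is not in check → neither.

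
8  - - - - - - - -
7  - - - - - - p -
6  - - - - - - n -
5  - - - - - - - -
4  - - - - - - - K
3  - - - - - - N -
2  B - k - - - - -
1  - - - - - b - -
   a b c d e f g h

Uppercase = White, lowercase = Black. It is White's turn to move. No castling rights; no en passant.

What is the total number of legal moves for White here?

White to move; king on h4.
In check: yes, from the black knight on g6.
Legal moves: Kh5, Kg5, Kg4.
Count: 3.

3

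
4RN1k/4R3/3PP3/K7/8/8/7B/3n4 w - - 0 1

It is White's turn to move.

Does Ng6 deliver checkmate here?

yes

After Ng6: black king on h8; in check: yes, from the white knight on g6 and the white rook on e8.
King squares — g7: attacked by Re7; h7: attacked by Re7; g8: attacked by Re8.
Black has no legal moves → checkmate.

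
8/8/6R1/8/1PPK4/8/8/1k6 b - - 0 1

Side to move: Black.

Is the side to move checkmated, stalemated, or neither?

neither

Black to move; black king on b1.
In check: no.
Legal moves for Black: Kc2, Kb2, Ka2, Kc1, Ka1.
Black has 5 legal moves and is not in check → neither.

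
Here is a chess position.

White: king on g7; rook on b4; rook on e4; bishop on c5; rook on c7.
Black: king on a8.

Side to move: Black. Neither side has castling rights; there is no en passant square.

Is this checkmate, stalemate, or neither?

stalemate

Black to move; black king on a8.
In check: no.
King squares — a7: attacked by Bc5; b7: attacked by Rb4; b8: attacked by Rb4.
Legal moves for Black: none.
Not in check and no legal moves → stalemate.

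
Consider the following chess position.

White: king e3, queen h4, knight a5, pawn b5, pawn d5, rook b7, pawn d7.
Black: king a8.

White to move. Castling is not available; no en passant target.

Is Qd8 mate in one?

After Qd8: black king on a8; in check: yes, from the white queen on d8.
King squares — a7: attacked by Rb7; b7: attacked by Na5; b8: attacked by Rb7.
Black has no legal moves → checkmate.

yes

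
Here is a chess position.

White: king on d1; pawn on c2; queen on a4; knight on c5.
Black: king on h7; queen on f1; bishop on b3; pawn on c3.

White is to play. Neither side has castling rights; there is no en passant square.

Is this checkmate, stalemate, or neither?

checkmate

White to move; white king on d1.
In check: yes, from the black queen on f1.
King squares — c1: attacked by Qf1; e1: attacked by Qf1; c2: own pawn; d2: attacked by Pc3; e2: attacked by Qf1.
Legal moves for White: none.
In check with no legal moves → checkmate.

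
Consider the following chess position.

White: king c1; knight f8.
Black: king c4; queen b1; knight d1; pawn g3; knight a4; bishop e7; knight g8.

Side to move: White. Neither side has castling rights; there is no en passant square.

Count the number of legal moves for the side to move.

2

White to move; king on c1.
In check: yes, from the black queen on b1.
Legal moves: Kd2, Kxb1.
Count: 2.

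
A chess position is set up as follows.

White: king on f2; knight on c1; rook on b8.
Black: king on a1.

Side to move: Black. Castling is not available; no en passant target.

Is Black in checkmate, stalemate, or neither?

Black to move; black king on a1.
In check: no.
King squares — b1: attacked by Rb8; a2: attacked by Nc1; b2: attacked by Rb8.
Legal moves for Black: none.
Not in check and no legal moves → stalemate.

stalemate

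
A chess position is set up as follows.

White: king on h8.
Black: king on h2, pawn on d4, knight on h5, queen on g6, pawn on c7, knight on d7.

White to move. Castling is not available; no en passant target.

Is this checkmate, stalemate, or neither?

stalemate

White to move; white king on h8.
In check: no.
King squares — g7: attacked by Nh5; h7: attacked by Qg6; g8: attacked by Qg6.
Legal moves for White: none.
Not in check and no legal moves → stalemate.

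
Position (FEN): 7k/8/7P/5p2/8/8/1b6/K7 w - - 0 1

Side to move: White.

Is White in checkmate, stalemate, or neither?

neither

White to move; white king on a1.
In check: yes, from the black bishop on b2.
King squares — b1: available; a2: available; b2: available.
Legal moves for White: Kxb2, Ka2, Kb1.
White is in check but has 3 legal moves → neither.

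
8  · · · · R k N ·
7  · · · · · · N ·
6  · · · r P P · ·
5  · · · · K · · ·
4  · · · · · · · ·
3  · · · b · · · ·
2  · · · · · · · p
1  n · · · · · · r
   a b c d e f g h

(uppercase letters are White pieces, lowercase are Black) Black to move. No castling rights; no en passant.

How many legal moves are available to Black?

0

Black to move; king on f8.
In check: yes, from the white rook on e8.
Legal moves: none.
Count: 0.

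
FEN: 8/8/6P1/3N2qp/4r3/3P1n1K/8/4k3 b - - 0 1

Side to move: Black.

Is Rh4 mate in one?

yes

After Rh4: white king on h3; in check: yes, from the black rook on h4.
King squares — g2: attacked by Qg5; h2: attacked by Nf3; g3: attacked by Qg5; g4: attacked by Rh4; h4: attacked by Nf3.
White has no legal moves → checkmate.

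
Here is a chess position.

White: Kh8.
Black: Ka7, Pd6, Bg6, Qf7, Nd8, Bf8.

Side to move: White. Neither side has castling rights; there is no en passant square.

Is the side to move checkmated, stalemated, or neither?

stalemate

White to move; white king on h8.
In check: no.
King squares — g7: attacked by Qf7; h7: attacked by Bg6; g8: attacked by Qf7.
Legal moves for White: none.
Not in check and no legal moves → stalemate.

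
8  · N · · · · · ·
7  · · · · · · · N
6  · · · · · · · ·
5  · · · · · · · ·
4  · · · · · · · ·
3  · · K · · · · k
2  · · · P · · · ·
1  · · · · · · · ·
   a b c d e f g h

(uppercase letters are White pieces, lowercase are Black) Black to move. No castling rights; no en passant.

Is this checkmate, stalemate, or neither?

Black to move; black king on h3.
In check: no.
Legal moves for Black: Kh4, Kg4, Kg3, Kh2, Kg2.
Black has 5 legal moves and is not in check → neither.

neither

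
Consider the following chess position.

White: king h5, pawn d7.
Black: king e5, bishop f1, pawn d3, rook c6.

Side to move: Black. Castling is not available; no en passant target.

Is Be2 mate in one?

After Be2: white king on h5; in check: yes, from the black bishop on e2.
White has 2 legal replies: Kg5, Kh4.
In check but a legal move exists → not checkmate.

no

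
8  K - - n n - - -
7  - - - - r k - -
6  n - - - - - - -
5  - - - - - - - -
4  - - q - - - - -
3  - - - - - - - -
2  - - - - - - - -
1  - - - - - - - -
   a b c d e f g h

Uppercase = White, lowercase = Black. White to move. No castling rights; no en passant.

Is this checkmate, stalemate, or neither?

White to move; white king on a8.
In check: no.
King squares — a7: attacked by Re7; b7: attacked by Re7; b8: attacked by Na6.
Legal moves for White: none.
Not in check and no legal moves → stalemate.

stalemate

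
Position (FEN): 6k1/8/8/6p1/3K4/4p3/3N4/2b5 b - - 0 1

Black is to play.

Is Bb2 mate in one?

no

After Bb2: white king on d4; in check: yes, from the black bishop on b2.
White has 6 legal replies: Kd5, Kc5, Ke4, Kc4, Kxe3, Kd3.
In check but a legal move exists → not checkmate.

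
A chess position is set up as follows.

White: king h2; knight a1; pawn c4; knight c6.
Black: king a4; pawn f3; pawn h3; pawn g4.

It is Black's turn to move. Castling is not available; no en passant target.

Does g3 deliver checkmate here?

no

After g3: white king on h2; in check: yes, from the black pawn on g3.
White has 4 legal replies: Kxh3, Kxg3, Kh1, Kg1.
In check but a legal move exists → not checkmate.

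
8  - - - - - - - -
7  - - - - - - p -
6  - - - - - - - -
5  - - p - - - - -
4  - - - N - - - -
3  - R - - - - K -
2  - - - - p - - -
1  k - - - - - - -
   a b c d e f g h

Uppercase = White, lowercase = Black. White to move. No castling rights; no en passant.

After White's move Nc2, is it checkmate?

no

After Nc2: black king on a1; in check: yes, from the white knight on c2.
Black has 1 legal reply: Ka2.
In check but a legal move exists → not checkmate.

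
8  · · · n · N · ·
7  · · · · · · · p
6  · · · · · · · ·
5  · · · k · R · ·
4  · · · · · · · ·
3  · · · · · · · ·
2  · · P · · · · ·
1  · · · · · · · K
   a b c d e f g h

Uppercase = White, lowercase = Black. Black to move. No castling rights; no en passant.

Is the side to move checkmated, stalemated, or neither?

Black to move; black king on d5.
In check: yes, from the white rook on f5.
Legal moves for Black: Kd6, Kc6, Ke4, Kd4, Kc4.
Black is in check but has 5 legal moves → neither.

neither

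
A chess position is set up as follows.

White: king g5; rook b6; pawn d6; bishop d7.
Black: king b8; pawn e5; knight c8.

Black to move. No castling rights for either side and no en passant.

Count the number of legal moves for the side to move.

3

Black to move; king on b8.
In check: yes, from the white rook on b6.
Legal moves: Ka8, Ka7, Nxb6.
Count: 3.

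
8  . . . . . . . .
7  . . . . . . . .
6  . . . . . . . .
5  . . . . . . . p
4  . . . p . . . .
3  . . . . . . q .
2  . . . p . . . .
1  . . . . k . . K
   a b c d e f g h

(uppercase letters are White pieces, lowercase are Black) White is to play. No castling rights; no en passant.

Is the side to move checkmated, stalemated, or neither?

stalemate

White to move; white king on h1.
In check: no.
King squares — g1: attacked by Qg3; g2: attacked by Qg3; h2: attacked by Qg3.
Legal moves for White: none.
Not in check and no legal moves → stalemate.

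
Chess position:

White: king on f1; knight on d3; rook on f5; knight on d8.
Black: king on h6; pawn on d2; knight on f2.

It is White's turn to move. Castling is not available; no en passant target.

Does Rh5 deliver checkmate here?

After Rh5: black king on h6; in check: yes, from the white rook on h5.
Black has 3 legal replies: Kg7, Kg6, Kxh5.
In check but a legal move exists → not checkmate.

no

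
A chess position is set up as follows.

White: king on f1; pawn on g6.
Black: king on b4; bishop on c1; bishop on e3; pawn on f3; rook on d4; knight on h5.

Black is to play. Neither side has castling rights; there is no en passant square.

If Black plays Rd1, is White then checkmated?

After Rd1: white king on f1; in check: yes, from the black rook on d1.
King squares — e1: attacked by Rd1; g1: attacked by Rd1; e2: attacked by Pf3; f2: attacked by Be3; g2: attacked by Pf3.
White has no legal moves → checkmate.

yes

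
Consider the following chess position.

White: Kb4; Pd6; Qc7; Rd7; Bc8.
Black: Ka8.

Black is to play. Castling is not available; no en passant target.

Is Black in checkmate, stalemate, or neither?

stalemate

Black to move; black king on a8.
In check: no.
King squares — a7: attacked by Qc7; b7: attacked by Qc7; b8: attacked by Qc7.
Legal moves for Black: none.
Not in check and no legal moves → stalemate.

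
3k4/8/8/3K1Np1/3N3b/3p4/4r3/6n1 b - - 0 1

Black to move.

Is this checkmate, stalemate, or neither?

neither

Black to move; black king on d8.
In check: no.
Legal moves for Black include: Ke8, Kc8, Kd7, Kc7, Bg3, Bf2, Be1, Re8, Re7, Re6, Re5+, Re4, Re3, Rh2, Rg2, Rf2, Rd2, Rc2, ... (list truncated; more exist).
Black has legal moves and is not in check → neither.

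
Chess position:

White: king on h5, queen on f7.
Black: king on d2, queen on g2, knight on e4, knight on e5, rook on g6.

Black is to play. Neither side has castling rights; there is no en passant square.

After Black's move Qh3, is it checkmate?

yes

After Qh3: white king on h5; in check: yes, from the black queen on h3.
King squares — g4: attacked by Qh3; h4: attacked by Qh3; g5: attacked by Ne4; g6: attacked by Ne5; h6: attacked by Qh3.
White has no legal moves → checkmate.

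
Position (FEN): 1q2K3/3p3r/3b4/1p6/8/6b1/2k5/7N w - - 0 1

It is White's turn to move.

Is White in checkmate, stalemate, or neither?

checkmate

White to move; white king on e8.
In check: yes, from the black queen on b8.
King squares — d7: attacked by Rh7; e7: attacked by Bd6; f7: attacked by Rh7; d8: attacked by Qb8; f8: attacked by Bd6.
Legal moves for White: none.
In check with no legal moves → checkmate.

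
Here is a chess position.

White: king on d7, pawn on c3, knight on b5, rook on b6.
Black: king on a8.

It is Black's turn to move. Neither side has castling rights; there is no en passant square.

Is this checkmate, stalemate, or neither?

Black to move; black king on a8.
In check: no.
King squares — a7: attacked by Nb5; b7: attacked by Rb6; b8: attacked by Rb6.
Legal moves for Black: none.
Not in check and no legal moves → stalemate.

stalemate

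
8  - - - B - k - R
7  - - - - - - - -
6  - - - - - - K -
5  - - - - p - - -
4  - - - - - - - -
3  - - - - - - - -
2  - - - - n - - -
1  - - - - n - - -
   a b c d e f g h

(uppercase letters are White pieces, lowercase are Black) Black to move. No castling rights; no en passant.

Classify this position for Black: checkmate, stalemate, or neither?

checkmate

Black to move; black king on f8.
In check: yes, from the white rook on h8.
King squares — e7: attacked by Bd8; f7: attacked by Kg6; g7: attacked by Kg6; e8: attacked by Rh8; g8: attacked by Rh8.
Legal moves for Black: none.
In check with no legal moves → checkmate.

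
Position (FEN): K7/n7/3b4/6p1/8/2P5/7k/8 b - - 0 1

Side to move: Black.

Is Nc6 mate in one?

After Nc6: white king on a8; in check: no.
White is not in check, so this cannot be checkmate.

no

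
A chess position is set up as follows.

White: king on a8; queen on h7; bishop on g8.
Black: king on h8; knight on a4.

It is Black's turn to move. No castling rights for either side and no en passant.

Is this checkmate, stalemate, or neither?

Black to move; black king on h8.
In check: yes, from the white queen on h7.
King squares — g7: attacked by Qh7; h7: attacked by Bg8; g8: attacked by Qh7.
Legal moves for Black: none.
In check with no legal moves → checkmate.

checkmate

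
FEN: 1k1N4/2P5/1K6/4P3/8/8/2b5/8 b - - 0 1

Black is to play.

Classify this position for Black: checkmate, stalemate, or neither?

neither

Black to move; black king on b8.
In check: yes, from the white pawn on c7.
King squares — a7: attacked by Kb6; b7: attacked by Kb6; c7: attacked by Kb6; a8: available; c8: available.
Legal moves for Black: Kc8, Ka8.
Black is in check but has 2 legal moves → neither.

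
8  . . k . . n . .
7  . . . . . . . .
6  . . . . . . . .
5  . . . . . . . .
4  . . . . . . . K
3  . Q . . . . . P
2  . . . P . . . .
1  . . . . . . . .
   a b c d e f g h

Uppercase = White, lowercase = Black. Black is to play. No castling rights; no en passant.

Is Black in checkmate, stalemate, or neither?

Black to move; black king on c8.
In check: no.
Legal moves for Black: Nh7, Nd7, Ng6+, Ne6, Kd8, Kd7, Kc7.
Black has 7 legal moves and is not in check → neither.

neither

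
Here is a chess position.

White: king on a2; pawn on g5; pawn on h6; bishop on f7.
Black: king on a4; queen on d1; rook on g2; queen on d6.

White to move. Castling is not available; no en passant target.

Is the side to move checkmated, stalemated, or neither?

checkmate

White to move; white king on a2.
In check: yes, from the black rook on g2.
King squares — a1: attacked by Qd1; b1: attacked by Qd1; b2: attacked by Rg2; a3: attacked by Ka4; b3: attacked by Qd1.
Legal moves for White: none.
In check with no legal moves → checkmate.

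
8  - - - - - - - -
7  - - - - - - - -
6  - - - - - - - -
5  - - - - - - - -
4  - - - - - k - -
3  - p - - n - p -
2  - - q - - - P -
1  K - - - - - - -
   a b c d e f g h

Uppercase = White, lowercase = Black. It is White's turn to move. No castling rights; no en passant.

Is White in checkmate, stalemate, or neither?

White to move; white king on a1.
In check: no.
King squares — b1: attacked by Qc2; a2: attacked by Qc2; b2: attacked by Qc2.
Legal moves for White: none.
Not in check and no legal moves → stalemate.

stalemate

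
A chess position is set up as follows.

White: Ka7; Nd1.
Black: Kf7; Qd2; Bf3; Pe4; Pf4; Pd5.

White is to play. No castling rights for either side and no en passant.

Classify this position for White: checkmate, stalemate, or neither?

White to move; white king on a7.
In check: no.
Legal moves for White: Kb8, Ka8, Kb7, Kb6, Ka6, Ne3, Nc3, Nf2, Nb2.
White has 9 legal moves and is not in check → neither.

neither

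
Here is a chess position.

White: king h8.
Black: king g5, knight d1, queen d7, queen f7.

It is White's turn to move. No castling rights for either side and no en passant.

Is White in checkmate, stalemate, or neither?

White to move; white king on h8.
In check: no.
King squares — g7: attacked by Qf7; h7: attacked by Qf7; g8: attacked by Qf7.
Legal moves for White: none.
Not in check and no legal moves → stalemate.

stalemate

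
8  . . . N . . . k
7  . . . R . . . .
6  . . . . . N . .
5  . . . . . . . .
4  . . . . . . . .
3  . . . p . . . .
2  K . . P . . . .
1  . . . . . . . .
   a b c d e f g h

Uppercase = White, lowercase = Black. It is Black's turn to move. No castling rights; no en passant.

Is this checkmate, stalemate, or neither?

stalemate

Black to move; black king on h8.
In check: no.
King squares — g7: attacked by Rd7; h7: attacked by Nf6; g8: attacked by Nf6.
Legal moves for Black: none.
Not in check and no legal moves → stalemate.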